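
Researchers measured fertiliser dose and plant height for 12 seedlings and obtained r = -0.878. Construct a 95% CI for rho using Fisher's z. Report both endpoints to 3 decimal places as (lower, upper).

Fisher z: z_r = atanh(r) = ½·ln((1+(-0.878))/(1−(-0.878))) = -1.366971
SE(z) = 1/√(n−3) = 1/√9 = 0.333333
95% ⇒ z* = 1.960; margin = 1.960·0.333333 = 0.653333
CI on z-scale: (-2.020304, -0.713638)
Back-transform: tanh(-2.020304) = -0.965434, tanh(-0.713638) = -0.612953

(-0.965, -0.613)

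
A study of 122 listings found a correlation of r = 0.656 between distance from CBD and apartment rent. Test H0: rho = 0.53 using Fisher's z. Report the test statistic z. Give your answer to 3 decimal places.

z_r = atanh(0.656) = 0.785759,  z_0 = atanh(0.53) = 0.590145
SE = 1/√(n−3) = 1/√119 = 0.091670
z = (z_r − z_0)/SE = (0.785759 − 0.590145) / 0.091670 = 0.195614 / 0.091670 = 2.134

2.134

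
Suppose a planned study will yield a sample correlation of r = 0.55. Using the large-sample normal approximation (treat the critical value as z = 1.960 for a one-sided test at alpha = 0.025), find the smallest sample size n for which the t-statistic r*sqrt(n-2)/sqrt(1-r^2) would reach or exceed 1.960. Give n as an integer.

r√(n−2)/√(1−r²) ≥ 1.960  ⇔  n−2 ≥ (1.960)²·(1−r²)/r²
(1−r²)/r² = (1−0.3025)/0.3025 = 2.3058
n ≥ 2 + 3.8416·2.3058 = 2 + 8.8580 = 10.8580
⌈10.8580⌉ = 11

11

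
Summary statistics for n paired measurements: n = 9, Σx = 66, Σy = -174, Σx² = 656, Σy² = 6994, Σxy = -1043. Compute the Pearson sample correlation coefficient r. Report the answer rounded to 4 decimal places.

0.2949

S_xy = nΣxy − ΣxΣy = 9·(-1043) − 66·(-174) = -9387 − (-11484) = 2097
S_xx = nΣx² − (Σx)² = 9·656 − 66² = 5904 − 4356 = 1548
S_yy = nΣy² − (Σy)² = 9·6994 − (-174)² = 62946 − 30276 = 32670
r = S_xy / √(S_xx·S_yy) = 2097 / √(1548·32670) = 2097 / √50573160 = 2097 / 7111.4809 = 0.2949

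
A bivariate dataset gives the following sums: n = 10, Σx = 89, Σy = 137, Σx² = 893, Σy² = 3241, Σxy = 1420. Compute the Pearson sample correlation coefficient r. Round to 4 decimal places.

0.5410

Numerator: nΣxy − (Σx)(Σy) = 10·1420 − (89)(137) = 2007
Denominator: √[(nΣx²−(Σx)²)(nΣy²−(Σy)²)]
  nΣx²−(Σx)² = 10·893 − 7921 = 1009;  nΣy²−(Σy)² = 10·3241 − 18769 = 13641
  √(1009·13641) = √13763769 = 3709.9554
r = 2007 / 3709.9554 = 0.5410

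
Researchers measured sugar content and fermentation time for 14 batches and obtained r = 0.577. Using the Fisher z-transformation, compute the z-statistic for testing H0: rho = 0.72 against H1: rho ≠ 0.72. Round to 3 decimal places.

-0.828

z_r = atanh(0.577) = 0.657954,  z_0 = atanh(0.72) = 0.907645
SE = 1/√(n−3) = 1/√11 = 0.301511
z = (z_r − z_0)/SE = (0.657954 − 0.907645) / 0.301511 = -0.249691 / 0.301511 = -0.828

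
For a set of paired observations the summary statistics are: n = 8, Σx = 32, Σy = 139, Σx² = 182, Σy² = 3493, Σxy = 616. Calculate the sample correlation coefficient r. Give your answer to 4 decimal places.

0.2487

Numerator: nΣxy − (Σx)(Σy) = 8·616 − (32)(139) = 480
Denominator: √[(nΣx²−(Σx)²)(nΣy²−(Σy)²)]
  nΣx²−(Σx)² = 8·182 − 1024 = 432;  nΣy²−(Σy)² = 8·3493 − 19321 = 8623
  √(432·8623) = √3725136 = 1930.0611
r = 480 / 1930.0611 = 0.2487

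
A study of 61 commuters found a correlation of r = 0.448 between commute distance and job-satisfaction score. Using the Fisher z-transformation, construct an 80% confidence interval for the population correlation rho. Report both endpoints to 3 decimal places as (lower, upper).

(0.304, 0.572)

z_r = atanh(0.448) = 0.482195;  SE = 1/√(n−3) = 1/√58 = 0.131306
z-limits: 0.482195 ± 1.282·0.131306 = 0.482195 ± 0.168334 = [0.313861, 0.650529]
ρ-limits: (tanh 0.313861, tanh 0.650529) = (0.304, 0.572)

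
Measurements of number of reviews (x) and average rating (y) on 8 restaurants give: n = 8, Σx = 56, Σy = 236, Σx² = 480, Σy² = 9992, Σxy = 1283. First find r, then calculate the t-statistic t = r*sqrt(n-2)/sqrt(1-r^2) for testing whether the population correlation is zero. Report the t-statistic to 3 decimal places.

Numerator: nΣxy − (Σx)(Σy) = 8·1283 − (56)(236) = -2952
Denominator: √[(nΣx²−(Σx)²)(nΣy²−(Σy)²)]
  nΣx²−(Σx)² = 8·480 − 3136 = 704;  nΣy²−(Σy)² = 8·9992 − 55696 = 24240
  √(704·24240) = √17064960 = 4130.9757
r = -2952 / 4130.9757 = -0.7146
t = r·√(n−2)/√(1−r²) = -0.7146·√6 / √(1−0.510653) = -1.750405 / 0.699533 = -2.502

-2.502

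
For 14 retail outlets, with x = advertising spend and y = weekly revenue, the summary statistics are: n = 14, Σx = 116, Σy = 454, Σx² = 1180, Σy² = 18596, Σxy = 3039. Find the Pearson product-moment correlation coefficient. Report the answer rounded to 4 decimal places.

-0.7849

S_xy = nΣxy − ΣxΣy = 14·3039 − 116·454 = 42546 − 52664 = -10118
S_xx = nΣx² − (Σx)² = 14·1180 − 116² = 16520 − 13456 = 3064
S_yy = nΣy² − (Σy)² = 14·18596 − 454² = 260344 − 206116 = 54228
r = S_xy / √(S_xx·S_yy) = -10118 / √(3064·54228) = -10118 / √166154592 = -10118 / 12890.0967 = -0.7849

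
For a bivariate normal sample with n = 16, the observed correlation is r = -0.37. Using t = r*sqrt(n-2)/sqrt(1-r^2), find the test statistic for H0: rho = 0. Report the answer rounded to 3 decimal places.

-1.490

t = r·√(n−2) / √(1−r²) with r = -0.37, n = 16
  = -0.37·√14 / √(1 − 0.1369)
  = -0.37·3.741657 / 0.929032
  = -1.384413 / 0.929032 = -1.490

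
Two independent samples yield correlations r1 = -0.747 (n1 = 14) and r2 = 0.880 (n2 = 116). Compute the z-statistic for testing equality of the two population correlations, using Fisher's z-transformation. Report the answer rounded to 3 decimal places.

-7.415

Fisher z-transforms: z1 = atanh(-0.747) = -0.966133, z2 = atanh(0.880) = 1.375768; difference d = -2.341901
Var(d) = 1/11 + 1/113 = 0.0909091 + 0.0088496 = 0.0997587
z = d/√Var(d) = -2.341901 / √0.0997587 = -2.341901 / 0.315846 = -7.415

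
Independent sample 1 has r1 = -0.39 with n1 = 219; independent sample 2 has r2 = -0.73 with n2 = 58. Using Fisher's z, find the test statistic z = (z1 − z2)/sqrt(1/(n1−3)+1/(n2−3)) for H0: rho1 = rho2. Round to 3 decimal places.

Fisher z-transforms: z1 = atanh(-0.39) = -0.411800, z2 = atanh(-0.73) = -0.928727; difference d = 0.516927
Var(d) = 1/216 + 1/55 = 0.0046296 + 0.0181818 = 0.0228114
z = d/√Var(d) = 0.516927 / √0.0228114 = 0.516927 / 0.151034 = 3.423

3.423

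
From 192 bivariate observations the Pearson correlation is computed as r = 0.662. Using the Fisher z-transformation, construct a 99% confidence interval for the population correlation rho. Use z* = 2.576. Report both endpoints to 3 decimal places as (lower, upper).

z_r = atanh(0.662) = 0.796366;  SE = 1/√(n−3) = 1/√189 = 0.072739
z-limits: 0.796366 ± 2.576·0.072739 = 0.796366 ± 0.187376 = [0.608990, 0.983742]
ρ-limits: (tanh 0.608990, tanh 0.983742) = (0.543, 0.755)

(0.543, 0.755)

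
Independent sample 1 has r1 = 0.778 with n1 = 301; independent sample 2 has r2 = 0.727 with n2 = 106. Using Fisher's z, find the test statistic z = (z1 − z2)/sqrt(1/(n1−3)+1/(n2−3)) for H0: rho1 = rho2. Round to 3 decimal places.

1.032

Fisher z-transforms: z1 = atanh(0.778) = 1.040284, z2 = atanh(0.727) = 0.922335; difference d = 0.117949
Var(d) = 1/298 + 1/103 = 0.0033557 + 0.0097087 = 0.0130644
z = d/√Var(d) = 0.117949 / √0.0130644 = 0.117949 / 0.114300 = 1.032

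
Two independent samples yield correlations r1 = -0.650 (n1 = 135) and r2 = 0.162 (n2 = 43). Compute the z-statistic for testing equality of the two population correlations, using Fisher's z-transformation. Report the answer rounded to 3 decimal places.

z1 = atanh(-0.650) = -0.775299,  z2 = atanh(0.162) = 0.163440
SE = √(1/(n1−3) + 1/(n2−3)) = √(1/132 + 1/40) = √(0.0075758 + 0.0250000) = √0.0325758 = 0.180488
z = (z1 − z2)/SE = (-0.775299 − 0.163440) / 0.180488 = -0.938739 / 0.180488 = -5.201

-5.201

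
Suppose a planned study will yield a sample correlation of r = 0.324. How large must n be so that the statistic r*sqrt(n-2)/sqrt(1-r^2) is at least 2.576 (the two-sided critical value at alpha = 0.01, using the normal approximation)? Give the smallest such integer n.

Need r·√(n−2)/√(1−r²) ≥ 2.576
√(n−2) ≥ 2.576·√(1−0.104976) / 0.324 = 2.576·0.946057 / 0.324 = 7.5217
n−2 ≥ 56.5760  ⇒  n ≥ 58.5760
Smallest integer n = 59

59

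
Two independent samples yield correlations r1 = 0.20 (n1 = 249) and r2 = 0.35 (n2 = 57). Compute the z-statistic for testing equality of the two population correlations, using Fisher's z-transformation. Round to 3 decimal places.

z1 = atanh(0.20) = 0.202733,  z2 = atanh(0.35) = 0.365444
SE = √(1/(n1−3) + 1/(n2−3)) = √(1/246 + 1/54) = √(0.0040650 + 0.0185185) = √0.0225835 = 0.150278
z = (z1 − z2)/SE = (0.202733 − 0.365444) / 0.150278 = -0.162711 / 0.150278 = -1.083

-1.083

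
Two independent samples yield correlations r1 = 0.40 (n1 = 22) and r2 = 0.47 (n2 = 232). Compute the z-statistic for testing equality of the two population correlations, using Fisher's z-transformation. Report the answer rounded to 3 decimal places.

z1 = atanh(0.40) = 0.423649,  z2 = atanh(0.47) = 0.510070
SE = √(1/(n1−3) + 1/(n2−3)) = √(1/19 + 1/229) = √(0.0526316 + 0.0043668) = √0.0569984 = 0.238743
z = (z1 − z2)/SE = (0.423649 − 0.510070) / 0.238743 = -0.086421 / 0.238743 = -0.362

-0.362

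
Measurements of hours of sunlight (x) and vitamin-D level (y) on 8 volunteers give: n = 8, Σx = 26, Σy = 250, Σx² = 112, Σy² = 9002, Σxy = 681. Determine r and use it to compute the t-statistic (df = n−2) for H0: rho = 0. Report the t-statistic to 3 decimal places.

S_xy = nΣxy − ΣxΣy = 8·681 − 26·250 = 5448 − 6500 = -1052
S_xx = nΣx² − (Σx)² = 8·112 − 26² = 896 − 676 = 220
S_yy = nΣy² − (Σy)² = 8·9002 − 250² = 72016 − 62500 = 9516
r = S_xy / √(S_xx·S_yy) = -1052 / √(220·9516) = -1052 / √2093520 = -1052 / 1446.9001 = -0.7271
t = r·√(n−2)/√(1−r²) = -0.7271·√6 / √(1−0.528674) = -1.781024 / 0.686532 = -2.594

-2.594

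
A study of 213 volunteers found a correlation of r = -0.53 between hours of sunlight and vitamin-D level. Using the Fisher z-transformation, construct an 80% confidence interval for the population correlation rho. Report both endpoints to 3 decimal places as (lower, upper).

(-0.591, -0.463)

Fisher z: z_r = atanh(r) = ½·ln((1+(-0.53))/(1−(-0.53))) = -0.590145
SE(z) = 1/√(n−3) = 1/√210 = 0.069007
80% ⇒ z* = 1.282; margin = 1.282·0.069007 = 0.088467
CI on z-scale: (-0.678612, -0.501678)
Back-transform: tanh(-0.678612) = -0.590616, tanh(-0.501678) = -0.463436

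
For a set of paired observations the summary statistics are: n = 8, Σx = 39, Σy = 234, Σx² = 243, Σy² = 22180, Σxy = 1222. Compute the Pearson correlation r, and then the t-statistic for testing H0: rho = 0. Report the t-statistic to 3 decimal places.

0.222

Numerator: nΣxy − (Σx)(Σy) = 8·1222 − (39)(234) = 650
Denominator: √[(nΣx²−(Σx)²)(nΣy²−(Σy)²)]
  nΣx²−(Σx)² = 8·243 − 1521 = 423;  nΣy²−(Σy)² = 8·22180 − 54756 = 122684
  √(423·122684) = √51895332 = 7203.8415
r = 650 / 7203.8415 = 0.0902
t = r·√(n−2)/√(1−r²) = 0.0902·√6 / √(1−0.008136) = 0.220944 / 0.995924 = 0.222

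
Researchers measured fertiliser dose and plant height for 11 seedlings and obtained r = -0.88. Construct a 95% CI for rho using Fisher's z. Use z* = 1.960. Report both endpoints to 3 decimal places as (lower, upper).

(-0.969, -0.593)

z_r = atanh(-0.88) = -1.375768;  SE = 1/√(n−3) = 1/√8 = 0.353553
z-limits: -1.375768 ± 1.960·0.353553 = -1.375768 ± 0.692964 = [-2.068732, -0.682804]
ρ-limits: (tanh -2.068732, tanh -0.682804) = (-0.969, -0.593)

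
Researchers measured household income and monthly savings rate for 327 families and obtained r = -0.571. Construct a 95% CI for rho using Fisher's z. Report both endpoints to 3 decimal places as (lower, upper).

Fisher z: z_r = atanh(r) = ½·ln((1+(-0.571))/(1−(-0.571))) = -0.649005
SE(z) = 1/√(n−3) = 1/√324 = 0.055556
95% ⇒ z* = 1.960; margin = 1.960·0.055556 = 0.108890
CI on z-scale: (-0.757895, -0.540115)
Back-transform: tanh(-0.757895) = -0.639835, tanh(-0.540115) = -0.493075

(-0.640, -0.493)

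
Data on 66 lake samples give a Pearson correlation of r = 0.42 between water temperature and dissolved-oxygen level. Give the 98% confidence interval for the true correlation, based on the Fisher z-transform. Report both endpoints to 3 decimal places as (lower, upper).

z_r = atanh(0.42) = 0.447692;  SE = 1/√(n−3) = 1/√63 = 0.125988
z-limits: 0.447692 ± 2.326·0.125988 = 0.447692 ± 0.293048 = [0.154644, 0.740740]
ρ-limits: (tanh 0.154644, tanh 0.740740) = (0.153, 0.630)

(0.153, 0.630)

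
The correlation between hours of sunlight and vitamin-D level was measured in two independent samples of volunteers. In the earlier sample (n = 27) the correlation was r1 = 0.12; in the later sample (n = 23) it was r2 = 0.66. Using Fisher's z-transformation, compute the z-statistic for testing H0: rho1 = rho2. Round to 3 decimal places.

-2.220

z1 = atanh(0.12) = 0.120581,  z2 = atanh(0.66) = 0.792814
SE = √(1/(n1−3) + 1/(n2−3)) = √(1/24 + 1/20) = √(0.0416667 + 0.0500000) = √0.0916667 = 0.302765
z = (z1 − z2)/SE = (0.120581 − 0.792814) / 0.302765 = -0.672233 / 0.302765 = -2.220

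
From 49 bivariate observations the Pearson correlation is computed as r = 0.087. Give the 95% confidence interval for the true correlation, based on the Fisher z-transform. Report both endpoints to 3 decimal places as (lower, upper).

z_r = atanh(0.087) = 0.087221;  SE = 1/√(n−3) = 1/√46 = 0.147442
z-limits: 0.087221 ± 1.960·0.147442 = 0.087221 ± 0.288986 = [-0.201765, 0.376207]
ρ-limits: (tanh -0.201765, tanh 0.376207) = (-0.199, 0.359)

(-0.199, 0.359)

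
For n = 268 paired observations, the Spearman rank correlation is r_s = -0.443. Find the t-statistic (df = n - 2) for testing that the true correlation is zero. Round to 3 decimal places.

1 − r_s² = 1 − 0.196249 = 0.803751;  √(1−r_s²) = 0.896522
√(n−2) = √266 = 16.309506
t = r_s·√(n−2)/√(1−r_s²) = -0.443 · 16.309506 / 0.896522 = -8.059

-8.059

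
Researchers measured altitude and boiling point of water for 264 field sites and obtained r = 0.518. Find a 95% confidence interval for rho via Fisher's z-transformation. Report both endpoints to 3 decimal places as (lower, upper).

(0.424, 0.601)

Fisher z: z_r = atanh(r) = ½·ln((1+0.518)/(1−0.518)) = 0.573602
SE(z) = 1/√(n−3) = 1/√261 = 0.061898
95% ⇒ z* = 1.960; margin = 1.960·0.061898 = 0.121320
CI on z-scale: (0.452282, 0.694922)
Back-transform: tanh(0.452282) = 0.423773, tanh(0.694922) = 0.601135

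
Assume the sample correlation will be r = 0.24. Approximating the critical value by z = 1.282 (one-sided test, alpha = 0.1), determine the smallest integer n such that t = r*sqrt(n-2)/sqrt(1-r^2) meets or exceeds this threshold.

29

r√(n−2)/√(1−r²) ≥ 1.282  ⇔  n−2 ≥ (1.282)²·(1−r²)/r²
(1−r²)/r² = (1−0.0576)/0.0576 = 16.3611
n ≥ 2 + 1.643524·16.3611 = 2 + 26.8899 = 28.8899
⌈28.8899⌉ = 29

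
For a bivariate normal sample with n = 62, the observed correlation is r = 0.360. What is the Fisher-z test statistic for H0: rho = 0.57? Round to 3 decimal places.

-2.079

Fisher z: atanh(0.360) = 0.376886, atanh(0.57) = 0.647523
z = (z_r − z_0)·√(n−3) = (0.376886 − 0.647523)·√59 = -0.270637 · 7.681146 = -2.079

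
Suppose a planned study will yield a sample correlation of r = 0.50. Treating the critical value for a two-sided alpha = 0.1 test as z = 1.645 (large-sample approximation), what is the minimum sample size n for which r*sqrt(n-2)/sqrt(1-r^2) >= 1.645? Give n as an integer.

11

Need r·√(n−2)/√(1−r²) ≥ 1.645
√(n−2) ≥ 1.645·√(1−0.2500) / 0.50 = 1.645·0.866025 / 0.50 = 2.8492
n−2 ≥ 8.1179  ⇒  n ≥ 10.1179
Smallest integer n = 11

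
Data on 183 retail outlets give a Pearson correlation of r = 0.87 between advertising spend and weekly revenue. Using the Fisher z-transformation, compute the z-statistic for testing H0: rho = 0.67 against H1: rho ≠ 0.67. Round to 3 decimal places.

7.008

z_r = atanh(0.87) = 1.333080,  z_0 = atanh(0.67) = 0.810743
SE = 1/√(n−3) = 1/√180 = 0.074536
z = (z_r − z_0)/SE = (1.333080 − 0.810743) / 0.074536 = 0.522337 / 0.074536 = 7.008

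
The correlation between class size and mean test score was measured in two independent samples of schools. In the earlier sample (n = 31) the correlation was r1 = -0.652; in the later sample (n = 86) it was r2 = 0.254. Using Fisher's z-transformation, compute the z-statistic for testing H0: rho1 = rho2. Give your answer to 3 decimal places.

-4.752

z1 = atanh(-0.652) = -0.778770,  z2 = atanh(0.254) = 0.259684
SE = √(1/(n1−3) + 1/(n2−3)) = √(1/28 + 1/83) = √(0.0357143 + 0.0120482) = √0.0477625 = 0.218546
z = (z1 − z2)/SE = (-0.778770 − 0.259684) / 0.218546 = -1.038454 / 0.218546 = -4.752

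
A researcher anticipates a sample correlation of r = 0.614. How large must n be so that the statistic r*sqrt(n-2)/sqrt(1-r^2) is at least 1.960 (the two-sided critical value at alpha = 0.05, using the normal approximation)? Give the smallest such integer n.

Need r·√(n−2)/√(1−r²) ≥ 1.960
√(n−2) ≥ 1.960·√(1−0.376996) / 0.614 = 1.960·0.789306 / 0.614 = 2.5196
n−2 ≥ 6.3484  ⇒  n ≥ 8.3484
Smallest integer n = 9

9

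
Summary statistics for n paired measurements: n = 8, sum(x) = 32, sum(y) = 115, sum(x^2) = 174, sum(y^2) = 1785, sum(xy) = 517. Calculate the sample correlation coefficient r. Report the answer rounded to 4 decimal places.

0.7318

S_xy = nΣxy − ΣxΣy = 8·517 − 32·115 = 4136 − 3680 = 456
S_xx = nΣx² − (Σx)² = 8·174 − 32² = 1392 − 1024 = 368
S_yy = nΣy² − (Σy)² = 8·1785 − 115² = 14280 − 13225 = 1055
r = S_xy / √(S_xx·S_yy) = 456 / √(368·1055) = 456 / √388240 = 456 / 623.0891 = 0.7318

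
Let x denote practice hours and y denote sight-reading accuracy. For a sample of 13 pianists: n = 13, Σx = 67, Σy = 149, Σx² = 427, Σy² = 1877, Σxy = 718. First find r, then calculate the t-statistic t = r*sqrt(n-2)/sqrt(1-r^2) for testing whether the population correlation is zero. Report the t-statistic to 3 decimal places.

S_xy = nΣxy − ΣxΣy = 13·718 − 67·149 = 9334 − 9983 = -649
S_xx = nΣx² − (Σx)² = 13·427 − 67² = 5551 − 4489 = 1062
S_yy = nΣy² − (Σy)² = 13·1877 − 149² = 24401 − 22201 = 2200
r = S_xy / √(S_xx·S_yy) = -649 / √(1062·2200) = -649 / √2336400 = -649 / 1528.5287 = -0.4246
t = r·√(n−2)/√(1−r²) = -0.4246·√11 / √(1−0.180285) = -1.408239 / 0.905381 = -1.555

-1.555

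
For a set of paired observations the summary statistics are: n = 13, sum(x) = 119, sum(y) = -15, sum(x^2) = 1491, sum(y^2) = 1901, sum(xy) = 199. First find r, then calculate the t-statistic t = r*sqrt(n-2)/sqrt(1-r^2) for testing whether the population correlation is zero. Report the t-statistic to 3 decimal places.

Numerator: nΣxy − (Σx)(Σy) = 13·199 − (119)(-15) = 4372
Denominator: √[(nΣx²−(Σx)²)(nΣy²−(Σy)²)]
  nΣx²−(Σx)² = 13·1491 − 14161 = 5222;  nΣy²−(Σy)² = 13·1901 − 225 = 24488
  √(5222·24488) = √127876336 = 11308.2420
r = 4372 / 11308.2420 = 0.3866
t = r·√(n−2)/√(1−r²) = 0.3866·√11 / √(1−0.149460) = 1.282207 / 0.922247 = 1.390

1.390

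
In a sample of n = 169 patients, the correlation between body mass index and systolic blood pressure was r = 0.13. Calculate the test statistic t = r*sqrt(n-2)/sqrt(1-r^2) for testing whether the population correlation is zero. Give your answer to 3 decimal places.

1 − r² = 1 − 0.0169 = 0.9831;  √(1−r²) = 0.991514
√(n−2) = √167 = 12.922848
t = r·√(n−2)/√(1−r²) = 0.13 · 12.922848 / 0.991514 = 1.694

1.694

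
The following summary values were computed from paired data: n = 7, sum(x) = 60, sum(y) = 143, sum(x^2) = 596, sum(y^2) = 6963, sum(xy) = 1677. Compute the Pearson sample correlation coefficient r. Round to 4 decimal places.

Numerator: nΣxy − (Σx)(Σy) = 7·1677 − (60)(143) = 3159
Denominator: √[(nΣx²−(Σx)²)(nΣy²−(Σy)²)]
  nΣx²−(Σx)² = 7·596 − 3600 = 572;  nΣy²−(Σy)² = 7·6963 − 20449 = 28292
  √(572·28292) = √16183024 = 4022.8129
r = 3159 / 4022.8129 = 0.7853

0.7853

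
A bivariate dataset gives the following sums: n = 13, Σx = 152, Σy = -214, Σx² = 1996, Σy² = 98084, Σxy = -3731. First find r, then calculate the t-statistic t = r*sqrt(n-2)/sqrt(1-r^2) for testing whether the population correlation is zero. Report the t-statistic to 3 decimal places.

S_xy = nΣxy − ΣxΣy = 13·(-3731) − 152·(-214) = -48503 − (-32528) = -15975
S_xx = nΣx² − (Σx)² = 13·1996 − 152² = 25948 − 23104 = 2844
S_yy = nΣy² − (Σy)² = 13·98084 − (-214)² = 1275092 − 45796 = 1229296
r = S_xy / √(S_xx·S_yy) = -15975 / √(2844·1229296) = -15975 / √3496117824 = -15975 / 59127.9784 = -0.2702
t = r·√(n−2)/√(1−r²) = -0.2702·√11 / √(1−0.073008) = -0.896152 / 0.962804 = -0.931

-0.931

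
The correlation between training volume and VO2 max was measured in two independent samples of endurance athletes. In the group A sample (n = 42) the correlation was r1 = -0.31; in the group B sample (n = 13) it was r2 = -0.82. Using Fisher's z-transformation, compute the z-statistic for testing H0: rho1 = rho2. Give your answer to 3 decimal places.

2.359

Fisher z-transforms: z1 = atanh(-0.31) = -0.320545, z2 = atanh(-0.82) = -1.156817; difference d = 0.836272
Var(d) = 1/39 + 1/10 = 0.0256410 + 0.1000000 = 0.1256410
z = d/√Var(d) = 0.836272 / √0.1256410 = 0.836272 / 0.354459 = 2.359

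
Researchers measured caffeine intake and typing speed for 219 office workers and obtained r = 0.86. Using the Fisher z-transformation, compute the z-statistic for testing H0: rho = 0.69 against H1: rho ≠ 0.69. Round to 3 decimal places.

z_r = atanh(0.86) = 1.293345,  z_0 = atanh(0.69) = 0.847956
SE = 1/√(n−3) = 1/√216 = 0.068041
z = (z_r − z_0)/SE = (1.293345 − 0.847956) / 0.068041 = 0.445389 / 0.068041 = 6.546

6.546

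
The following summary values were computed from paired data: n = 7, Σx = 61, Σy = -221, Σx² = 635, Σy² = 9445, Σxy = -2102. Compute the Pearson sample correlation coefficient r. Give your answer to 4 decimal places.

S_xy = nΣxy − ΣxΣy = 7·(-2102) − 61·(-221) = -14714 − (-13481) = -1233
S_xx = nΣx² − (Σx)² = 7·635 − 61² = 4445 − 3721 = 724
S_yy = nΣy² − (Σy)² = 7·9445 − (-221)² = 66115 − 48841 = 17274
r = S_xy / √(S_xx·S_yy) = -1233 / √(724·17274) = -1233 / √12506376 = -1233 / 3536.4355 = -0.3487

-0.3487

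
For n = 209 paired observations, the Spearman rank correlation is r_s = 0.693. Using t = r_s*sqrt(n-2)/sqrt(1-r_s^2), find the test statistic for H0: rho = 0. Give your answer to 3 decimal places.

13.830

t = r_s·√(n−2) / √(1−r_s²) with r_s = 0.693, n = 209
  = 0.693·√207 / √(1 − 0.480249)
  = 0.693·14.387495 / 0.720938
  = 9.970534 / 0.720938 = 13.830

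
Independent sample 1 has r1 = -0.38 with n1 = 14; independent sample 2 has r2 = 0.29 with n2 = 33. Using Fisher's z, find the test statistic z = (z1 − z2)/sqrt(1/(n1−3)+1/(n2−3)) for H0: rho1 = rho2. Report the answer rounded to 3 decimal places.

z1 = atanh(-0.38) = -0.400060,  z2 = atanh(0.29) = 0.298566
SE = √(1/(n1−3) + 1/(n2−3)) = √(1/11 + 1/30) = √(0.0909091 + 0.0333333) = √0.1242424 = 0.352480
z = (z1 − z2)/SE = (-0.400060 − 0.298566) / 0.352480 = -0.698626 / 0.352480 = -1.982

-1.982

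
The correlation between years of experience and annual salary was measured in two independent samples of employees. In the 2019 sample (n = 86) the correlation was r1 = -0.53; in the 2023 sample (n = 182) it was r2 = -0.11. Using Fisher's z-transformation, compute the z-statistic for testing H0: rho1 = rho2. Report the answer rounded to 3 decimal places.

-3.612

z1 = atanh(-0.53) = -0.590145,  z2 = atanh(-0.11) = -0.110447
SE = √(1/(n1−3) + 1/(n2−3)) = √(1/83 + 1/179) = √(0.0120482 + 0.0055866) = √0.0176348 = 0.132796
z = (z1 − z2)/SE = (-0.590145 − (-0.110447)) / 0.132796 = -0.479698 / 0.132796 = -3.612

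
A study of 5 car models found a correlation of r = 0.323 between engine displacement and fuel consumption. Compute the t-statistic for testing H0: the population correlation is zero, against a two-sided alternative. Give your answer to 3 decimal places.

t = r·√(n−2) / √(1−r²) with r = 0.323, n = 5
  = 0.323·√3 / √(1 − 0.104329)
  = 0.323·1.732051 / 0.946399
  = 0.559452 / 0.946399 = 0.591

0.591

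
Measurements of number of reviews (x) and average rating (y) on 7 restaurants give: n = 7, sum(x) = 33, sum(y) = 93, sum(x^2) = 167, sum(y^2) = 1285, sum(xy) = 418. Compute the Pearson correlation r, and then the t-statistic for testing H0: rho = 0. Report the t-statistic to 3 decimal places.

S_xy = nΣxy − ΣxΣy = 7·418 − 33·93 = 2926 − 3069 = -143
S_xx = nΣx² − (Σx)² = 7·167 − 33² = 1169 − 1089 = 80
S_yy = nΣy² − (Σy)² = 7·1285 − 93² = 8995 − 8649 = 346
r = S_xy / √(S_xx·S_yy) = -143 / √(80·346) = -143 / √27680 = -143 / 166.3731 = -0.8595
t = r·√(n−2)/√(1−r²) = -0.8595·√5 / √(1−0.738740) = -1.921900 / 0.511136 = -3.760

-3.760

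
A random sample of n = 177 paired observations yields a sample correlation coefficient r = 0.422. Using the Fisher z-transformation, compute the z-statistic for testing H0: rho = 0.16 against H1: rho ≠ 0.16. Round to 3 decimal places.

3.809

Fisher z: atanh(0.422) = 0.450123, atanh(0.16) = 0.161387
z = (z_r − z_0)·√(n−3) = (0.450123 − 0.161387)·√174 = 0.288736 · 13.190906 = 3.809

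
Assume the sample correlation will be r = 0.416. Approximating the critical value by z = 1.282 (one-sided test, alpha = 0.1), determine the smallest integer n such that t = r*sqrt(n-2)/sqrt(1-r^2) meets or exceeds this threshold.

10

Need r·√(n−2)/√(1−r²) ≥ 1.282
√(n−2) ≥ 1.282·√(1−0.173056) / 0.416 = 1.282·0.909365 / 0.416 = 2.8024
n−2 ≥ 7.8534  ⇒  n ≥ 9.8534
Smallest integer n = 10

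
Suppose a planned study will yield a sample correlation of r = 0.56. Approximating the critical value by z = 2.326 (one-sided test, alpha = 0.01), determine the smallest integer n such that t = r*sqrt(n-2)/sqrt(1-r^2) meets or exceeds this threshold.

14

Need r·√(n−2)/√(1−r²) ≥ 2.326
√(n−2) ≥ 2.326·√(1−0.3136) / 0.56 = 2.326·0.828493 / 0.56 = 3.4412
n−2 ≥ 11.8419  ⇒  n ≥ 13.8419
Smallest integer n = 14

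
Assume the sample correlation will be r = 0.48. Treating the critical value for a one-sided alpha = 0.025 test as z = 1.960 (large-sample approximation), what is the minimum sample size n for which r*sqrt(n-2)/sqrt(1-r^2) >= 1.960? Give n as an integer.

15

Need r·√(n−2)/√(1−r²) ≥ 1.960
√(n−2) ≥ 1.960·√(1−0.2304) / 0.48 = 1.960·0.877268 / 0.48 = 3.5822
n−2 ≥ 12.8322  ⇒  n ≥ 14.8322
Smallest integer n = 15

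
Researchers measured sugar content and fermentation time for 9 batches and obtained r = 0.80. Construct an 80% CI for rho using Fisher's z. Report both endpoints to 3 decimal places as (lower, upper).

(0.519, 0.925)

z_r = atanh(0.80) = 1.098612;  SE = 1/√(n−3) = 1/√6 = 0.408248
z-limits: 1.098612 ± 1.282·0.408248 = 1.098612 ± 0.523374 = [0.575238, 1.621986]
ρ-limits: (tanh 0.575238, tanh 1.621986) = (0.519, 0.925)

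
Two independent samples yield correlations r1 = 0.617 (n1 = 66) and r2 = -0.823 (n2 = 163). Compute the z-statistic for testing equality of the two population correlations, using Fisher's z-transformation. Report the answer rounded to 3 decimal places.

z1 = atanh(0.617) = 0.720146,  z2 = atanh(-0.823) = -1.166045
SE = √(1/(n1−3) + 1/(n2−3)) = √(1/63 + 1/160) = √(0.0158730 + 0.0062500) = √0.0221230 = 0.148738
z = (z1 − z2)/SE = (0.720146 − (-1.166045)) / 0.148738 = 1.886191 / 0.148738 = 12.681

12.681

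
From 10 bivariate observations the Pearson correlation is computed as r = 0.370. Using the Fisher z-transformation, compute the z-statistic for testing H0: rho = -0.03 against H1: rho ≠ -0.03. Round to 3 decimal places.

z_r = atanh(0.370) = 0.388423,  z_0 = atanh(-0.03) = -0.030009
SE = 1/√(n−3) = 1/√7 = 0.377964
z = (z_r − z_0)/SE = (0.388423 − (-0.030009)) / 0.377964 = 0.418432 / 0.377964 = 1.107

1.107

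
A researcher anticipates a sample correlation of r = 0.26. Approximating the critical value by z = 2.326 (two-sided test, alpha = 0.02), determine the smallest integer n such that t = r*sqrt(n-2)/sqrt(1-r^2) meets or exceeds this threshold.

r√(n−2)/√(1−r²) ≥ 2.326  ⇔  n−2 ≥ (2.326)²·(1−r²)/r²
(1−r²)/r² = (1−0.0676)/0.0676 = 13.7929
n ≥ 2 + 5.410276·13.7929 = 2 + 74.6234 = 76.6234
⌈76.6234⌉ = 77

77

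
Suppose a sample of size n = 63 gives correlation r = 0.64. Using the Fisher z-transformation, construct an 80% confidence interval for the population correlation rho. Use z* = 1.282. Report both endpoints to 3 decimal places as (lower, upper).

Fisher z: z_r = atanh(r) = ½·ln((1+0.64)/(1−0.64)) = 0.758174
SE(z) = 1/√(n−3) = 1/√60 = 0.129099
80% ⇒ z* = 1.282; margin = 1.282·0.129099 = 0.165505
CI on z-scale: (0.592669, 0.923679)
Back-transform: tanh(0.592669) = 0.531812, tanh(0.923679) = 0.727633

(0.532, 0.728)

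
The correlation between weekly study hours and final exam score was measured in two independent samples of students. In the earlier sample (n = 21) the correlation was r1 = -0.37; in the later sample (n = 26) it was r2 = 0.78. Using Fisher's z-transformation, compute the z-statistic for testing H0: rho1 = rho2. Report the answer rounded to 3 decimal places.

Fisher z-transforms: z1 = atanh(-0.37) = -0.388423, z2 = atanh(0.78) = 1.045371; difference d = -1.433794
Var(d) = 1/18 + 1/23 = 0.0555556 + 0.0434783 = 0.0990339
z = d/√Var(d) = -1.433794 / √0.0990339 = -1.433794 / 0.314697 = -4.556

-4.556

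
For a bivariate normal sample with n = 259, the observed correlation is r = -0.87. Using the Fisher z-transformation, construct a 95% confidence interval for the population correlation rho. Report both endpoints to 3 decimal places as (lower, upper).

z_r = atanh(-0.87) = -1.333080;  SE = 1/√(n−3) = 1/√256 = 0.062500
z-limits: -1.333080 ± 1.960·0.062500 = -1.333080 ± 0.122500 = [-1.455580, -1.210580]
ρ-limits: (tanh -1.455580, tanh -1.210580) = (-0.897, -0.837)

(-0.897, -0.837)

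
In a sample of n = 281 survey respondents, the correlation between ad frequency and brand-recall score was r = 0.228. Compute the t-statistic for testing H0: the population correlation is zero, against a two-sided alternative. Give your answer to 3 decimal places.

1 − r² = 1 − 0.051984 = 0.948016;  √(1−r²) = 0.973661
√(n−2) = √279 = 16.703293
t = r·√(n−2)/√(1−r²) = 0.228 · 16.703293 / 0.973661 = 3.911

3.911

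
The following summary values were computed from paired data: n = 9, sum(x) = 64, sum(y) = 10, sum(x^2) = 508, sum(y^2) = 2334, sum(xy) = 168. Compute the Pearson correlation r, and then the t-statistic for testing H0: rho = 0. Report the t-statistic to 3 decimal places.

Numerator: nΣxy − (Σx)(Σy) = 9·168 − (64)(10) = 872
Denominator: √[(nΣx²−(Σx)²)(nΣy²−(Σy)²)]
  nΣx²−(Σx)² = 9·508 − 4096 = 476;  nΣy²−(Σy)² = 9·2334 − 100 = 20906
  √(476·20906) = √9951256 = 3154.5611
r = 872 / 3154.5611 = 0.2764
t = r·√(n−2)/√(1−r²) = 0.2764·√7 / √(1−0.076397) = 0.731286 / 0.961043 = 0.761

0.761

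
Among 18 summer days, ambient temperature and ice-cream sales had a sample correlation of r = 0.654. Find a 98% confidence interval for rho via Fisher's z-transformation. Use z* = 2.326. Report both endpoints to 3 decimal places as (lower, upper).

(0.180, 0.882)

z_r = atanh(0.654) = 0.782257;  SE = 1/√(n−3) = 1/√15 = 0.258199
z-limits: 0.782257 ± 2.326·0.258199 = 0.782257 ± 0.600571 = [0.181686, 1.382828]
ρ-limits: (tanh 0.181686, tanh 1.382828) = (0.180, 0.882)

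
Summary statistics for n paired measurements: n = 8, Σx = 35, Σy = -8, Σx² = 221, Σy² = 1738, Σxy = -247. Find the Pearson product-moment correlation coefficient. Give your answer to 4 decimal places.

-0.6187

Numerator: nΣxy − (Σx)(Σy) = 8·(-247) − (35)(-8) = -1696
Denominator: √[(nΣx²−(Σx)²)(nΣy²−(Σy)²)]
  nΣx²−(Σx)² = 8·221 − 1225 = 543;  nΣy²−(Σy)² = 8·1738 − 64 = 13840
  √(543·13840) = √7515120 = 2741.3719
r = -1696 / 2741.3719 = -0.6187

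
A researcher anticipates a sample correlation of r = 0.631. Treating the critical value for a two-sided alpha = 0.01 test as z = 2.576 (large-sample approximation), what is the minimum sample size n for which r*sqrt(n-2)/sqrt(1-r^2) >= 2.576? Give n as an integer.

r√(n−2)/√(1−r²) ≥ 2.576  ⇔  n−2 ≥ (2.576)²·(1−r²)/r²
(1−r²)/r² = (1−0.398161)/0.398161 = 1.5115
n ≥ 2 + 6.635776·1.5115 = 2 + 10.0300 = 12.0300
⌈12.0300⌉ = 13

13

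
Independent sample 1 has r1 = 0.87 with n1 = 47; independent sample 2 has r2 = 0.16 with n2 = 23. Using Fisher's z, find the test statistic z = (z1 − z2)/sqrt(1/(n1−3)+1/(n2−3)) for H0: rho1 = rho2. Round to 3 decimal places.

z1 = atanh(0.87) = 1.333080,  z2 = atanh(0.16) = 0.161387
SE = √(1/(n1−3) + 1/(n2−3)) = √(1/44 + 1/20) = √(0.0227273 + 0.0500000) = √0.0727273 = 0.269680
z = (z1 − z2)/SE = (1.333080 − 0.161387) / 0.269680 = 1.171693 / 0.269680 = 4.345

4.345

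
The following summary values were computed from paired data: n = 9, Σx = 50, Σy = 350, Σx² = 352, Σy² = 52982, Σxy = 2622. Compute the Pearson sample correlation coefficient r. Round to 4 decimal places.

0.3964

Numerator: nΣxy − (Σx)(Σy) = 9·2622 − (50)(350) = 6098
Denominator: √[(nΣx²−(Σx)²)(nΣy²−(Σy)²)]
  nΣx²−(Σx)² = 9·352 − 2500 = 668;  nΣy²−(Σy)² = 9·52982 − 122500 = 354338
  √(668·354338) = √236697784 = 15384.9857
r = 6098 / 15384.9857 = 0.3964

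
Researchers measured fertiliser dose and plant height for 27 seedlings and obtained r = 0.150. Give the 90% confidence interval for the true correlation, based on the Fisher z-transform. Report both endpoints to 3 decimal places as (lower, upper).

z_r = atanh(0.150) = 0.151140;  SE = 1/√(n−3) = 1/√24 = 0.204124
z-limits: 0.151140 ± 1.645·0.204124 = 0.151140 ± 0.335784 = [-0.184644, 0.486924]
ρ-limits: (tanh -0.184644, tanh 0.486924) = (-0.183, 0.452)

(-0.183, 0.452)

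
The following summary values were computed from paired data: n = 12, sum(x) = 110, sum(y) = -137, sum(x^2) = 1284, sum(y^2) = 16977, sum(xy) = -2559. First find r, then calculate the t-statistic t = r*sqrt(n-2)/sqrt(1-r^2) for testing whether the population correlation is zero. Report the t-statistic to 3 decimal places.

Numerator: nΣxy − (Σx)(Σy) = 12·(-2559) − (110)(-137) = -15638
Denominator: √[(nΣx²−(Σx)²)(nΣy²−(Σy)²)]
  nΣx²−(Σx)² = 12·1284 − 12100 = 3308;  nΣy²−(Σy)² = 12·16977 − 18769 = 184955
  √(3308·184955) = √611831140 = 24735.2206
r = -15638 / 24735.2206 = -0.6322
t = r·√(n−2)/√(1−r²) = -0.6322·√10 / √(1−0.399677) = -1.999192 / 0.774805 = -2.580

-2.580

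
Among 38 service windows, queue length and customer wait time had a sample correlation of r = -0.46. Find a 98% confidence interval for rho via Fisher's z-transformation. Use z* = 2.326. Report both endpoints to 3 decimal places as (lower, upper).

z_r = atanh(-0.46) = -0.497311;  SE = 1/√(n−3) = 1/√35 = 0.169031
z-limits: -0.497311 ± 2.326·0.169031 = -0.497311 ± 0.393166 = [-0.890477, -0.104145]
ρ-limits: (tanh -0.890477, tanh -0.104145) = (-0.712, -0.104)

(-0.712, -0.104)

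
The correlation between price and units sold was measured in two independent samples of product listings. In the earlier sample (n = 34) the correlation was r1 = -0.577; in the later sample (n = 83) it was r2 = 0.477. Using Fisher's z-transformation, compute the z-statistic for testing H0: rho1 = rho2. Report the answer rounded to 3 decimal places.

Fisher z-transforms: z1 = atanh(-0.577) = -0.657954, z2 = atanh(0.477) = 0.519093; difference d = -1.177047
Var(d) = 1/31 + 1/80 = 0.0322581 + 0.0125000 = 0.0447581
z = d/√Var(d) = -1.177047 / √0.0447581 = -1.177047 / 0.211561 = -5.564

-5.564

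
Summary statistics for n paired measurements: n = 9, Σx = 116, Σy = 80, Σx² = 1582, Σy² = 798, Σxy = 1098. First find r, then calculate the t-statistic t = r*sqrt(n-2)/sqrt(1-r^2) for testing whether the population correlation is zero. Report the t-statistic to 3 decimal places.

3.191

Numerator: nΣxy − (Σx)(Σy) = 9·1098 − (116)(80) = 602
Denominator: √[(nΣx²−(Σx)²)(nΣy²−(Σy)²)]
  nΣx²−(Σx)² = 9·1582 − 13456 = 782;  nΣy²−(Σy)² = 9·798 − 6400 = 782
  √(782·782) = √611524 = 782.0000
r = 602 / 782.0000 = 0.7698
t = r·√(n−2)/√(1−r²) = 0.7698·√7 / √(1−0.592592) = 2.036699 / 0.638285 = 3.191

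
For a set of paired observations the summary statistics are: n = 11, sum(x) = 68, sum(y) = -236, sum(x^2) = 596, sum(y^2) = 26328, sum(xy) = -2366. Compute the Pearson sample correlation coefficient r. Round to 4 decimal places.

Numerator: nΣxy − (Σx)(Σy) = 11·(-2366) − (68)(-236) = -9978
Denominator: √[(nΣx²−(Σx)²)(nΣy²−(Σy)²)]
  nΣx²−(Σx)² = 11·596 − 4624 = 1932;  nΣy²−(Σy)² = 11·26328 − 55696 = 233912
  √(1932·233912) = √451917984 = 21258.3627
r = -9978 / 21258.3627 = -0.4694

-0.4694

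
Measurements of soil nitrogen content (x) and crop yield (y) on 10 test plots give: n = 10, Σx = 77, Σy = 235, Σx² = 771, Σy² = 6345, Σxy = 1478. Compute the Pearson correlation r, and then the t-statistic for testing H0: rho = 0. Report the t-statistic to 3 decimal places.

Numerator: nΣxy − (Σx)(Σy) = 10·1478 − (77)(235) = -3315
Denominator: √[(nΣx²−(Σx)²)(nΣy²−(Σy)²)]
  nΣx²−(Σx)² = 10·771 − 5929 = 1781;  nΣy²−(Σy)² = 10·6345 − 55225 = 8225
  √(1781·8225) = √14648725 = 3827.3653
r = -3315 / 3827.3653 = -0.8661
t = r·√(n−2)/√(1−r²) = -0.8661·√8 / √(1−0.750129) = -2.449701 / 0.499871 = -4.901

-4.901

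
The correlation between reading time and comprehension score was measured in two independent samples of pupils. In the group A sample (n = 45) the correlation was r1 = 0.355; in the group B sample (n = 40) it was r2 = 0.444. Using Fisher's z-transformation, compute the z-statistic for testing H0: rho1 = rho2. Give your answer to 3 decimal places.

Fisher z-transforms: z1 = atanh(0.355) = 0.371153, z2 = atanh(0.444) = 0.477202; difference d = -0.106049
Var(d) = 1/42 + 1/37 = 0.0238095 + 0.0270270 = 0.0508365
z = d/√Var(d) = -0.106049 / √0.0508365 = -0.106049 / 0.225470 = -0.470

-0.470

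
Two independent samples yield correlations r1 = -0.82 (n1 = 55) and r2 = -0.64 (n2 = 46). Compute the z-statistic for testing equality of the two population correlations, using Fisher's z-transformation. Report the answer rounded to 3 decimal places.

Fisher z-transforms: z1 = atanh(-0.82) = -1.156817, z2 = atanh(-0.64) = -0.758174; difference d = -0.398643
Var(d) = 1/52 + 1/43 = 0.0192308 + 0.0232558 = 0.0424866
z = d/√Var(d) = -0.398643 / √0.0424866 = -0.398643 / 0.206123 = -1.934

-1.934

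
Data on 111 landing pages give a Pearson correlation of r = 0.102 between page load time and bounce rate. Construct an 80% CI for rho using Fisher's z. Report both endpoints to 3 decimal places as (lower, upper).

(-0.021, 0.222)

Fisher z: z_r = atanh(r) = ½·ln((1+0.102)/(1−0.102)) = 0.102356
SE(z) = 1/√(n−3) = 1/√108 = 0.096225
80% ⇒ z* = 1.282; margin = 1.282·0.096225 = 0.123360
CI on z-scale: (-0.021004, 0.225716)
Back-transform: tanh(-0.021004) = -0.021001, tanh(0.225716) = 0.221959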